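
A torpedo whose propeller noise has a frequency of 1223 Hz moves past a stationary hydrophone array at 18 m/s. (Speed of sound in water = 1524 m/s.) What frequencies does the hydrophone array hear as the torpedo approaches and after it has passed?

1238 Hz approaching; 1209 Hz receding

Approaching: f₁ = f · v/(v − v_s) = 1223 × 1524/1506 ≈ 1238 Hz.
Receding: f₂ = f · v/(v + v_s) = 1223 × 1524/1542 ≈ 1209 Hz.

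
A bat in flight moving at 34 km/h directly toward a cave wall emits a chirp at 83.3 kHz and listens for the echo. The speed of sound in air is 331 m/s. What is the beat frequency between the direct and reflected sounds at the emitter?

34 km/h = 9.444 m/s.
The cave wall receives the sound from a moving source: f₁ = f₀ · v/(v − v_e) = 83.3 × 331/321.56 ≈ 85.75 kHz.
On the return leg the bat in flight is a moving observer: f₂ = f₁ · (v + v_e)/v = 85.75 × 340.44/331 ≈ 88.19 kHz.
Beat against the emitted tone (with f₀ = 83300 Hz): |f₂ − f₀| = 2v_e·f₀/(v − v_e) = 2 × 9.444 × 83300/321.56 ≈ 4893 Hz.

4893 Hz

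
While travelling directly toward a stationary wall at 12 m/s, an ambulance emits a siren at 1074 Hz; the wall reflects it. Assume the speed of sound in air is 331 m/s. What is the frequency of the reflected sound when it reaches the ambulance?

1155 Hz

The wall receives the sound from a moving source: f₁ = f₀ · v/(v − v_e) = 1074 × 331/319 ≈ 1114 Hz.
On the return leg the ambulance is a moving observer: f₂ = f₁ · (v + v_e)/v = 1114 × 343/331 ≈ 1155 Hz.
Equivalently f₂ = f₀ · (v + v_e)/(v − v_e).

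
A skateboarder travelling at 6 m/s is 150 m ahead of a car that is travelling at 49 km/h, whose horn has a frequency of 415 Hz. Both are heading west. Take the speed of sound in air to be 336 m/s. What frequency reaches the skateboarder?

425 Hz

49 km/h = 13.61 m/s.
The skateboarder is ahead, so the car is moving toward it while the skateboarder is moving away from the car.
With source approaching and observer receding, f' = f · (v − v_o)/(v − v_s).
f' = 415 × (336 − 6)/(336 − 13.61) = 415 × 330/322.39 ≈ 425 Hz.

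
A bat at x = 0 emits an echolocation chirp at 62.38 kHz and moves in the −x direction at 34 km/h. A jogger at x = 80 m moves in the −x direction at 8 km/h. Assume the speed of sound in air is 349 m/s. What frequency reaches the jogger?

34 km/h = 9.444 m/s; 8 km/h = 2.222 m/s.
The observer lies on the +x side, so the source is heading away from the observer and the observer is heading toward the source.
General Doppler shift: f' = f · (v + v_o)/(v + v_s).
f' = 62.38 × (349 + 2.222)/(349 + 9.444) = 62.38 × 351.22/358.44 ≈ 61.1 kHz.

61.1 kHz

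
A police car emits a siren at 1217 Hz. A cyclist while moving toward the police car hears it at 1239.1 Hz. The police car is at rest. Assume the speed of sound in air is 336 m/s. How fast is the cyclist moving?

f' = f · (v + v_o)/v ⇒ v_o = v · |f'/f − 1|.
v_o = 336 × |1239.1/1217 − 1| = 336 × 0.01816 ≈ 6.1 m/s.

6.1 m/s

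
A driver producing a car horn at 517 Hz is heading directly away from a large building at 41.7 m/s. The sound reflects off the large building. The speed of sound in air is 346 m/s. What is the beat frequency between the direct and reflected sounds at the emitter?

111 Hz

The large building receives the sound from a moving source: f₁ = f₀ · v/(v + v_e) = 517 × 346/387.7 ≈ 461.4 Hz.
On the return leg the driver is a moving observer: f₂ = f₁ · (v − v_e)/v = 461.4 × 304.3/346 ≈ 405.8 Hz.
Beat against the emitted tone: |f₂ − f₀| = 2v_e·f₀/(v + v_e) = 2 × 41.7 × 517/387.7 ≈ 111 Hz.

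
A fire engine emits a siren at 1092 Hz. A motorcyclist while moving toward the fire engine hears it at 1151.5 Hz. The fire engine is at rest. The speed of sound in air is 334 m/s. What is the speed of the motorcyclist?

f' = f · (v + v_o)/v ⇒ v_o = v · |f'/f − 1|.
v_o = 334 × |1151.5/1092 − 1| = 334 × 0.05449 ≈ 18.2 m/s.

18.2 m/s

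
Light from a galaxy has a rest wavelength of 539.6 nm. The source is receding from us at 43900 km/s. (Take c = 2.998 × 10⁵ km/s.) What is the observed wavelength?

625.4 nm

β = v/c = 43900/299800 = 0.1464.
Relativistic Doppler for wavelength: λ' = λ₀ · √((1 + β)/(1 − β)).
λ' = 539.6 × √(1.1464/0.8536) = 539.6 × 1.15892 ≈ 625.4 nm.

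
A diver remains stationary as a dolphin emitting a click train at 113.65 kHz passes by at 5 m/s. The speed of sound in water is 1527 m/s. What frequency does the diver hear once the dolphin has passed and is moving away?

Receding: f₂ = f · v/(v + v_s) = 113.65 × 1527/1532 ≈ 113.3 kHz.

113.3 kHz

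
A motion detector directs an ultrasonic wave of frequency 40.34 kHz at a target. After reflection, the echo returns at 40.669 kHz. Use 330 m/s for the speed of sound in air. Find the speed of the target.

Double Doppler shift off a moving reflector: f₂ = f₀ · (v + u)/(v − u) (u > 0 toward emitter).
Rearranging, u = v · (f₂ − f₀)/(f₂ + f₀) = 330 × 0.329/81.009 ≈ 1.34 m/s.
So the target is moving at 1.34 m/s toward the emitter.

1.34 m/s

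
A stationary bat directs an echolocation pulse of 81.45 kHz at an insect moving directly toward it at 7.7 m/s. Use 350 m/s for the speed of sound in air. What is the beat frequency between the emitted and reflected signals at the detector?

3664 Hz

The insect first receives the wave as a moving observer: f₁ = f₀ · (v + u)/v = 81.45 × (350 + 7.7)/350 ≈ 83.24 kHz.
The reflection then acts as a moving source: f₂ = f₁ · v/(v − u) ≈ 85.11 kHz.
Equivalently f₂ = f₀ · (v + u)/(v − u).
Beat frequency (with f₀ = 81450 Hz): |f₂ − f₀| = 2u·f₀/(v − u) = 2 × 7.7 × 81450/342.3 ≈ 3664 Hz.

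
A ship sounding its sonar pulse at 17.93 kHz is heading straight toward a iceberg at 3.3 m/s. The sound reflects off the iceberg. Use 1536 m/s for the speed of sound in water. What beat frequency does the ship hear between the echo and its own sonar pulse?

The iceberg receives the sound from a moving source: f₁ = f₀ · v/(v − v_e) = 17.93 × 1536/1532.7 ≈ 17.9686 kHz.
On the return leg the ship is a moving observer: f₂ = f₁ · (v + v_e)/v = 17.9686 × 1539.3/1536 ≈ 18.0072 kHz.
Beat against the emitted tone (with f₀ = 17930 Hz): |f₂ − f₀| = 2v_e·f₀/(v − v_e) = 2 × 3.3 × 17930/1532.7 ≈ 77 Hz.

77 Hz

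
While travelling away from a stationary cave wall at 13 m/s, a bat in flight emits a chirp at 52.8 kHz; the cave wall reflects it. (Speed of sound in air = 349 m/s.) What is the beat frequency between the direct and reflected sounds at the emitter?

The cave wall receives the sound from a moving source: f₁ = f₀ · v/(v + v_e) = 52.8 × 349/362 ≈ 50.90 kHz.
On the return leg the bat in flight is a moving observer: f₂ = f₁ · (v − v_e)/v = 50.90 × 336/349 ≈ 49.01 kHz.
Equivalently f₂ = f₀ · (v − v_e)/(v + v_e).
Beat against the emitted tone (with f₀ = 52800 Hz): |f₂ − f₀| = 2v_e·f₀/(v + v_e) = 2 × 13 × 52800/362 ≈ 3792 Hz.

3792 Hz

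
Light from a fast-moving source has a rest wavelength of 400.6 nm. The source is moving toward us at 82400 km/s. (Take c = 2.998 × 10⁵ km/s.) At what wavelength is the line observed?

302.1 nm

β = v/c = 82400/299800 = 0.2748.
Relativistic Doppler for wavelength: λ' = λ₀ · √((1 − β)/(1 + β)).
λ' = 400.6 × √(0.7252/1.2748) = 400.6 × 0.75420 ≈ 302.1 nm.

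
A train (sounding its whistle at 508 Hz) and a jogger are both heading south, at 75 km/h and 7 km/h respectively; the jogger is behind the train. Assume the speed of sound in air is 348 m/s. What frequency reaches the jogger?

75 km/h = 20.83 m/s; 7 km/h = 1.944 m/s.
The jogger is behind, so the train is moving away from it while the jogger is moving toward the train.
With source receding and observer approaching, f' = f · (v + v_o)/(v + v_s).
f' = 508 × (348 + 1.944)/(348 + 20.83) = 508 × 349.94/368.83 ≈ 482 Hz.

482 Hz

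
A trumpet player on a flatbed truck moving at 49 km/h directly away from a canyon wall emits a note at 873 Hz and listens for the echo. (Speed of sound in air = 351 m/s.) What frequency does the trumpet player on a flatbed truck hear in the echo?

49 km/h = 13.61 m/s.
The canyon wall receives the sound from a moving source: f₁ = f₀ · v/(v + v_e) = 873 × 351/364.61 ≈ 840 Hz.
On the return leg the trumpet player on a flatbed truck is a moving observer: f₂ = f₁ · (v − v_e)/v = 840 × 337.39/351 ≈ 808 Hz.

808 Hz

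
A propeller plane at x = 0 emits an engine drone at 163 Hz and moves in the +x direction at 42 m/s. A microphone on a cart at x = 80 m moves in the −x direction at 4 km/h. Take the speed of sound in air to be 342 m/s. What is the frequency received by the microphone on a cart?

186 Hz

4 km/h = 1.111 m/s.
The observer lies on the +x side, so the source is heading toward the observer and the observer is heading toward the source.
General Doppler shift: f' = f · (v + v_o)/(v − v_s).
f' = 163 × (342 + 1.111)/(342 − 42) = 163 × 343.11/300 ≈ 186 Hz.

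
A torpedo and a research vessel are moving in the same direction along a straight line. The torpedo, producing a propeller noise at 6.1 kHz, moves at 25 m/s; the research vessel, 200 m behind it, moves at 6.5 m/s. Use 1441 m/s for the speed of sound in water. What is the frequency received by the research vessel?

6.02 kHz

The research vessel is behind, so the torpedo is moving away from it while the research vessel is moving toward the torpedo.
General Doppler shift: f' = f · (v + v_o)/(v + v_s).
f' = 6.1 × (1441 + 6.5)/(1441 + 25) = 6.1 × 1447.5/1466 ≈ 6.02 kHz.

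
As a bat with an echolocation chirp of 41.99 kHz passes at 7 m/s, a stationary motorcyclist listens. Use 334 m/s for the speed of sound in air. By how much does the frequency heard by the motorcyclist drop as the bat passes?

Approaching: f₁ = f · v/(v − v_s) = 41.99 × 334/327 ≈ 42.89 kHz.
Receding: f₂ = f · v/(v + v_s) = 41.99 × 334/341 ≈ 41.13 kHz.
Drop: f₁ − f₂ = 2f·v·v_s/(v² − v_s²) = 2 × 41.99 × 334 × 7/(334² − 7²) ≈ 1.76 kHz.

1.76 kHz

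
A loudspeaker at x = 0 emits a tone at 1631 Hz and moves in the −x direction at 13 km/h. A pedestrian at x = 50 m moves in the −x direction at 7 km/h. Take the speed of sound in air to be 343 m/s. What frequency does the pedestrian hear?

1623 Hz

13 km/h = 3.611 m/s; 7 km/h = 1.944 m/s.
The observer lies on the +x side, so the source is heading away from the observer and the observer is heading toward the source.
Both move, so f' = f · (v + v_o)/(v + v_s).
f' = 1631 × (343 + 1.944)/(343 + 3.611) = 1631 × 344.94/346.61 ≈ 1623 Hz.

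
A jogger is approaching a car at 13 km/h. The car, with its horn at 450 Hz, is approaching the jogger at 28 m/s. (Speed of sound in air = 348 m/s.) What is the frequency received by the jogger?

13 km/h = 3.611 m/s.
General Doppler shift: f' = f · (v + v_o)/(v − v_s).
f' = 450 × (348 + 3.611)/(348 − 28) = 450 × 351.61/320 ≈ 494 Hz.

494 Hz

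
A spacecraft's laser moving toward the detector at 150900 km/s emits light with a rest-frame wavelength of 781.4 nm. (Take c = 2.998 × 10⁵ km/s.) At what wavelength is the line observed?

449.1 nm

β = v/c = 150900/299800 = 0.5033.
Relativistic Doppler for wavelength: λ' = λ₀ · √((1 − β)/(1 + β)).
λ' = 781.4 × √(0.4967/1.5033) = 781.4 × 0.57478 ≈ 449.1 nm.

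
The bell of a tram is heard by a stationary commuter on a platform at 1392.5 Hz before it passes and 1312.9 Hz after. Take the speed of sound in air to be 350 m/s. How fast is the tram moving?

f₁/f₂ = (v + v_s)/(v − v_s), so v_s = v · (f₁ − f₂)/(f₁ + f₂).
v_s = 350 × (1392.5 − 1312.9)/(1392.5 + 1312.9) = 350 × 79.6/2705.4 ≈ 10.3 m/s.

10.3 m/s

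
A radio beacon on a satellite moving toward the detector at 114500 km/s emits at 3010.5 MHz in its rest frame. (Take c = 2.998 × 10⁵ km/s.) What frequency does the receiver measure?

4501.5 MHz

β = v/c = 114500/299800 = 0.3819.
Relativistic Doppler for frequency: f' = f₀ · √((1 + β)/(1 − β)).
f' = 3010.5 × √(1.3819/0.6181) = 3010.5 × 1.49527 ≈ 4501.5 MHz.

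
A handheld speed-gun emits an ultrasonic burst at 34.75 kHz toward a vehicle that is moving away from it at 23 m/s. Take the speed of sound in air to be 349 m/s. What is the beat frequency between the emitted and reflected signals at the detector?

4297 Hz

At the vehicle (a moving observer), f₁ = f₀ · (v − u)/v = 34.75 × 326/349 ≈ 32.46 kHz.
The reflection then acts as a moving source: f₂ = f₁ · v/(v + u) ≈ 30.45 kHz.
Beat frequency (with f₀ = 34750 Hz): |f₂ − f₀| = 2u·f₀/(v + u) = 2 × 23 × 34750/372 ≈ 4297 Hz.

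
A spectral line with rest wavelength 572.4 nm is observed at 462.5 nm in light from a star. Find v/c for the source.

0.210

λ'/λ₀ = 0.8080 < 1 (blueshift), so the source is approaching.
λ'/λ₀ = √((1 − β)/(1 + β)) for an approaching source ⇒ β = (1 − r²)/(1 + r²) with r = λ'/λ₀.
β = (1 − 0.6529)/(1 + 0.6529) ≈ 0.210.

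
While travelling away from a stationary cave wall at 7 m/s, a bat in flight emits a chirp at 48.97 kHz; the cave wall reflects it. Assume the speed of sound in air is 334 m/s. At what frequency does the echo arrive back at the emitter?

The cave wall receives the sound from a moving source: f₁ = f₀ · v/(v + v_e) = 48.97 × 334/341 ≈ 48.0 kHz.
On the return leg the bat in flight is a moving observer: f₂ = f₁ · (v − v_e)/v = 48.0 × 327/334 ≈ 47.0 kHz.

47.0 kHz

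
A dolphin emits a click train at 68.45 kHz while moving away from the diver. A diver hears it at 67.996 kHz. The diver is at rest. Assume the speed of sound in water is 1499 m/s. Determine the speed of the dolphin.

f' = f · v/(v + v_s) ⇒ v_s = v · |1 − f/f'|.
v_s = 1499 × |1 − 68.45/67.996| = 1499 × 0.006677 ≈ 10.0 m/s.

10.0 m/s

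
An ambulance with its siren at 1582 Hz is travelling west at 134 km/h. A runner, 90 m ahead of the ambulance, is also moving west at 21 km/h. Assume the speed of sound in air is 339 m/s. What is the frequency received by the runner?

134 km/h = 37.22 m/s; 21 km/h = 5.833 m/s.
The runner is ahead, so the ambulance is moving toward it while the runner is moving away from the ambulance.
Both move, so f' = f · (v − v_o)/(v − v_s).
f' = 1582 × (339 − 5.833)/(339 − 37.22) = 1582 × 333.17/301.78 ≈ 1747 Hz.

1747 Hz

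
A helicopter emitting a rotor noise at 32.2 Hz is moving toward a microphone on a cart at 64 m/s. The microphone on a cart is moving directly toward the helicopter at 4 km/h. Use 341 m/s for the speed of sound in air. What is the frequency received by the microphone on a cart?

4 km/h = 1.111 m/s.
General Doppler shift: f' = f · (v + v_o)/(v − v_s).
f' = 32.2 × (341 + 1.111)/(341 − 64) = 32.2 × 342.11/277 ≈ 39.8 Hz.

39.8 Hz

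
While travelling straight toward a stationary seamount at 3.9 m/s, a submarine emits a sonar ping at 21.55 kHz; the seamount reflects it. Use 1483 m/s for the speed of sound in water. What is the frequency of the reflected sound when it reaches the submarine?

The seamount receives the sound from a moving source: f₁ = f₀ · v/(v − v_e) = 21.55 × 1483/1479.1 ≈ 21.6 kHz.
On the return leg the submarine is a moving observer: f₂ = f₁ · (v + v_e)/v = 21.6 × 1486.9/1483 ≈ 21.7 kHz.

21.7 kHz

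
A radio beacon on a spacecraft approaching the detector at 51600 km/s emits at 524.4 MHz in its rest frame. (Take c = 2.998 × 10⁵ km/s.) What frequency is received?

624.0 MHz

β = v/c = 51600/299800 = 0.1721.
Relativistic Doppler for frequency: f' = f₀ · √((1 + β)/(1 − β)).
f' = 524.4 × √(1.1721/0.8279) = 524.4 × 1.18987 ≈ 624.0 MHz.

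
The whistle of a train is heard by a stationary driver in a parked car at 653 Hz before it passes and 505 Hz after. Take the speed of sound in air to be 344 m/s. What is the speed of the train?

f₁/f₂ = (v + v_s)/(v − v_s), so v_s = v · (f₁ − f₂)/(f₁ + f₂).
v_s = 344 × (653 − 505)/(653 + 505) = 344 × 148/1158 ≈ 44 m/s.

44 m/s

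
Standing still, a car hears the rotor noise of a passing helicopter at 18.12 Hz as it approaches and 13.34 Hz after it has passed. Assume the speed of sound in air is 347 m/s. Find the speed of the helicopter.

f₁/f₂ = (v + v_s)/(v − v_s), so v_s = v · (f₁ − f₂)/(f₁ + f₂).
v_s = 347 × (18.12 − 13.34)/(18.12 + 13.34) = 347 × 4.78/31.46 ≈ 53 m/s.

53 m/s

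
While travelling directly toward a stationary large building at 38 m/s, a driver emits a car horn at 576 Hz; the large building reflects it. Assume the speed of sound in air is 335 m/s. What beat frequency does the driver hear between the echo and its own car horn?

The large building receives the sound from a moving source: f₁ = f₀ · v/(v − v_e) = 576 × 335/297 ≈ 649.7 Hz.
On the return leg the driver is a moving observer: f₂ = f₁ · (v + v_e)/v = 649.7 × 373/335 ≈ 723.4 Hz.
Equivalently f₂ = f₀ · (v + v_e)/(v − v_e).
Beat against the emitted tone: |f₂ − f₀| = 2v_e·f₀/(v − v_e) = 2 × 38 × 576/297 ≈ 147 Hz.

147 Hz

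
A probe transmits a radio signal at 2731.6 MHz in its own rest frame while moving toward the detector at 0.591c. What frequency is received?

Relativistic Doppler for frequency: f' = f₀ · √((1 + β)/(1 − β)).
f' = 2731.6 × √(1.5910/0.4090) = 2731.6 × 1.97230 ≈ 5387.5 MHz.

5387.5 MHz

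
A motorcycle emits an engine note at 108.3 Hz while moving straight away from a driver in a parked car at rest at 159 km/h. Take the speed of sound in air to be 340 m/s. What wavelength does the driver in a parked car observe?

159 km/h = 44.17 m/s.
Only the source moves, away from the listener, so f' = f · v/(v + v_s).
f' = 108.3 × 340/(340 + 44.17) ≈ 96 Hz.
λ' = v/f' = 340/95.849 ≈ 3.55 m.

3.55 m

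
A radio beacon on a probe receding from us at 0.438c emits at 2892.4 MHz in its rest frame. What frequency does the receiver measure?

Relativistic Doppler for frequency: f' = f₀ · √((1 − β)/(1 + β)).
f' = 2892.4 × √(0.5620/1.4380) = 2892.4 × 0.62516 ≈ 1808.2 MHz.

1808.2 MHz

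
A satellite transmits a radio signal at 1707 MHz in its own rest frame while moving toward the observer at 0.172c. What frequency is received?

Relativistic Doppler for frequency: f' = f₀ · √((1 + β)/(1 − β)).
f' = 1707 × √(1.1720/0.8280) = 1707 × 1.18973 ≈ 2030.9 MHz.

2030.9 MHz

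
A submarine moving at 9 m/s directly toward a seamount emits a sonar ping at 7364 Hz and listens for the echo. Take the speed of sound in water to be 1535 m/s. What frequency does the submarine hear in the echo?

The seamount receives the sound from a moving source: f₁ = f₀ · v/(v − v_e) = 7364 × 1535/1526 ≈ 7407 Hz.
On the return leg the submarine is a moving observer: f₂ = f₁ · (v + v_e)/v = 7407 × 1544/1535 ≈ 7451 Hz.

7451 Hz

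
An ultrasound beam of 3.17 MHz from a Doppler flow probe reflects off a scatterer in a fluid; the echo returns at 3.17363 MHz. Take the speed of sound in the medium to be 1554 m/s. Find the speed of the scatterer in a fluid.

Double Doppler shift off a moving reflector: f₂ = f₀ · (v + u)/(v − u) (u > 0 toward emitter).
Rearranging, u = v · (f₂ − f₀)/(f₂ + f₀) = 1554 × 0.00363/6.34363 ≈ 0.89 m/s.
So the scatterer in a fluid is moving at 0.89 m/s toward the emitter.

0.89 m/s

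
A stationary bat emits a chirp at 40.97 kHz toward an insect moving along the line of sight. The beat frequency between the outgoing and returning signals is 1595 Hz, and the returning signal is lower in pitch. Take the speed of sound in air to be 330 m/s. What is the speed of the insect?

6.6 m/s

Double Doppler shift off a moving reflector: f₂ = f₀ · (v + u)/(v − u) (u > 0 toward emitter).
Returning signal is lower, so f₂ = f₀ − Δf = 40970 − 1595 = 39375 Hz.
Rearranging, u = v · (f₂ − f₀)/(f₂ + f₀) = 330 × -1595/80345 ≈ -6.6 m/s.
So the insect is moving at 6.6 m/s away from the emitter.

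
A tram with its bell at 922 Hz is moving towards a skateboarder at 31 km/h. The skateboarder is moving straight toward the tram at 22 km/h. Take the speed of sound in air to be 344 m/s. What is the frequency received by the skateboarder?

31 km/h = 8.611 m/s; 22 km/h = 6.111 m/s.
With source approaching and observer approaching, f' = f · (v + v_o)/(v − v_s).
f' = 922 × (344 + 6.111)/(344 − 8.611) = 922 × 350.11/335.39 ≈ 962 Hz.

962 Hz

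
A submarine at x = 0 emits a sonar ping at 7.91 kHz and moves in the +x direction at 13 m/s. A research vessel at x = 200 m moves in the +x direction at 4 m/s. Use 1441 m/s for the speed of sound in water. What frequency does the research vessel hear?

The observer lies on the +x side, so the source is heading toward the observer and the observer is heading away from the source.
General Doppler shift: f' = f · (v − v_o)/(v − v_s).
f' = 7.91 × (1441 − 4)/(1441 − 13) = 7.91 × 1437/1428 ≈ 7.96 kHz.

7.96 kHz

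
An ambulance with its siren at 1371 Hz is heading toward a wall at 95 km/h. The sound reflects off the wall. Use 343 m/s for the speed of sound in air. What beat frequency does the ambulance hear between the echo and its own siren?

95 km/h = 26.39 m/s.
The wall receives the sound from a moving source: f₁ = f₀ · v/(v − v_e) = 1371 × 343/316.61 ≈ 1485 Hz.
On the return leg the ambulance is a moving observer: f₂ = f₁ · (v + v_e)/v = 1485 × 369.39/343 ≈ 1600 Hz.
Beat against the emitted tone: |f₂ − f₀| = 2v_e·f₀/(v − v_e) = 2 × 26.39 × 1371/316.61 ≈ 229 Hz.

229 Hz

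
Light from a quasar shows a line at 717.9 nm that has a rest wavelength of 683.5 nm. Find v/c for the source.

0.049c

λ'/λ₀ = 1.0503 > 1 (redshift), so the source is receding.
λ'/λ₀ = √((1 + β)/(1 − β)) for a receding source ⇒ β = (r² − 1)/(r² + 1) with r = λ'/λ₀.
β = (1.1032 − 1)/(1.1032 + 1) ≈ 0.049.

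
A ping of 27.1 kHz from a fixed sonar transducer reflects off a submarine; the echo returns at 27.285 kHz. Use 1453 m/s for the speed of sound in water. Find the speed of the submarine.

Double Doppler shift off a moving reflector: f₂ = f₀ · (v + u)/(v − u) (u > 0 toward emitter).
Rearranging, u = v · (f₂ − f₀)/(f₂ + f₀) = 1453 × 0.185/54.385 ≈ 4.9 m/s.
So the submarine is moving at 4.9 m/s toward the emitter.

4.9 m/s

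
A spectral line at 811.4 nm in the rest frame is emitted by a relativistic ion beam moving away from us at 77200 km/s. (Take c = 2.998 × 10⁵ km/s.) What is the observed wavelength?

β = v/c = 77200/299800 = 0.2575.
Relativistic Doppler for wavelength: λ' = λ₀ · √((1 + β)/(1 − β)).
λ' = 811.4 × √(1.2575/0.7425) = 811.4 × 1.30139 ≈ 1055.9 nm.

1055.9 nm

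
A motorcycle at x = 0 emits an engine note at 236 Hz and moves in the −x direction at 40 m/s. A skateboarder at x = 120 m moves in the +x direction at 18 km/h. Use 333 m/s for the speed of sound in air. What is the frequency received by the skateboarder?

208 Hz

18 km/h = 5 m/s.
The observer lies on the +x side, so the source is heading away from the observer and the observer is heading away from the source.
With source receding and observer receding, f' = f · (v − v_o)/(v + v_s).
f' = 236 × (333 − 5)/(333 + 40) = 236 × 328/373 ≈ 208 Hz.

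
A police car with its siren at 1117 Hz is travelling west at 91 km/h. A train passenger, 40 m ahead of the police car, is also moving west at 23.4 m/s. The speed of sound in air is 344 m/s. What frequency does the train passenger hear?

1124 Hz

91 km/h = 25.28 m/s.
The train passenger is ahead, so the police car is moving toward it while the train passenger is moving away from the police car.
General Doppler shift: f' = f · (v − v_o)/(v − v_s).
f' = 1117 × (344 − 23.4)/(344 − 25.28) = 1117 × 320.6/318.72 ≈ 1124 Hz.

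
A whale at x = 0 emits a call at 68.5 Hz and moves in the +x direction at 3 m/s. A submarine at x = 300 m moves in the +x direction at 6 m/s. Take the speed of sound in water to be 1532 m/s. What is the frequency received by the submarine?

The observer lies on the +x side, so the source is heading toward the observer and the observer is heading away from the source.
With source approaching and observer receding, f' = f · (v − v_o)/(v − v_s).
f' = 68.5 × (1532 − 6)/(1532 − 3) = 68.5 × 1526/1529 ≈ 68 Hz.

68 Hz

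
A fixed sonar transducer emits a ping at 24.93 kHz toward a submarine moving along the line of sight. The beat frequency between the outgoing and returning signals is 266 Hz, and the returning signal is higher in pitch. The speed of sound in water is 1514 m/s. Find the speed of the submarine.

Double Doppler shift off a moving reflector: f₂ = f₀ · (v + u)/(v − u) (u > 0 toward emitter).
Returning signal is higher, so f₂ = f₀ + Δf = 24930 + 266 = 25196 Hz.
Rearranging, u = v · (f₂ − f₀)/(f₂ + f₀) = 1514 × 266/50126 ≈ 8.0 m/s.
So the submarine is moving at 8.0 m/s toward the emitter.

8.0 m/s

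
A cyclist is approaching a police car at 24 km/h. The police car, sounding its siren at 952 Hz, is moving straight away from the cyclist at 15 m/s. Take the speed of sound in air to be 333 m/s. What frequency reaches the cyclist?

24 km/h = 6.667 m/s.
Both move, so f' = f · (v + v_o)/(v + v_s).
f' = 952 × (333 + 6.667)/(333 + 15) = 952 × 339.67/348 ≈ 929 Hz.

929 Hz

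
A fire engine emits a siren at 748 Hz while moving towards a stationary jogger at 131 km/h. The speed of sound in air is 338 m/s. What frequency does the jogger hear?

131 km/h = 36.39 m/s.
Moving source, stationary observer: f' = f · v/(v − v_s) since the source is approaching.
f' = 748 × 338/(338 − 36.39) = 748 × 338/301.6 ≈ 838 Hz.

838 Hz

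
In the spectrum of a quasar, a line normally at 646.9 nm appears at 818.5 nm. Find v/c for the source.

λ'/λ₀ = 1.2653 > 1 (redshift), so the source is receding.
λ'/λ₀ = √((1 + β)/(1 − β)) for a receding source ⇒ β = (r² − 1)/(r² + 1) with r = λ'/λ₀.
β = (1.6009 − 1)/(1.6009 + 1) ≈ 0.231.

0.231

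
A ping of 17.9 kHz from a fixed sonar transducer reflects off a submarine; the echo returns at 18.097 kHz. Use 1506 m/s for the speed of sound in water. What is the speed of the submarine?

8.2 m/s

Double Doppler shift off a moving reflector: f₂ = f₀ · (v + u)/(v − u) (u > 0 toward emitter).
Rearranging, u = v · (f₂ − f₀)/(f₂ + f₀) = 1506 × 0.197/35.997 ≈ 8.2 m/s.
So the submarine is moving at 8.2 m/s toward the emitter.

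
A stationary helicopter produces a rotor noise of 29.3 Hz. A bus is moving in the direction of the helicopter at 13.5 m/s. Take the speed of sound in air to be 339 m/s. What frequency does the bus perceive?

Only the observer moves, toward the source, so f' = f · (v + v_o)/v.
f' = 29.3 × (339 + 13.5)/339 = 29.3 × 352.5/339 ≈ 30.5 Hz.

30.5 Hz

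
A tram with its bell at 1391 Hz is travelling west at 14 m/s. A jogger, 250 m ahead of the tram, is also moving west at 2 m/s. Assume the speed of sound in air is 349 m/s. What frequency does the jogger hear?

The jogger is ahead, so the tram is moving toward it while the jogger is moving away from the tram.
With source approaching and observer receding, f' = f · (v − v_o)/(v − v_s).
f' = 1391 × (349 − 2)/(349 − 14) = 1391 × 347/335 ≈ 1441 Hz.

1441 Hz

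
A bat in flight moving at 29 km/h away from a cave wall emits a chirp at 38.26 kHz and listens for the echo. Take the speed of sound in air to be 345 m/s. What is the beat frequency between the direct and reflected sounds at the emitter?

1746 Hz

29 km/h = 8.056 m/s.
The cave wall receives the sound from a moving source: f₁ = f₀ · v/(v + v_e) = 38.26 × 345/353.06 ≈ 37.387 kHz.
On the return leg the bat in flight is a moving observer: f₂ = f₁ · (v − v_e)/v = 37.387 × 336.94/345 ≈ 36.514 kHz.
Beat against the emitted tone (with f₀ = 38260 Hz): |f₂ − f₀| = 2v_e·f₀/(v + v_e) = 2 × 8.056 × 38260/353.06 ≈ 1746 Hz.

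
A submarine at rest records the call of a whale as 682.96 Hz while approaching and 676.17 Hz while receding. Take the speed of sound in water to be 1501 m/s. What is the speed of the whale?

7.5 m/s

f₁/f₂ = (v + v_s)/(v − v_s), so v_s = v · (f₁ − f₂)/(f₁ + f₂).
v_s = 1501 × (682.96 − 676.17)/(682.96 + 676.17) = 1501 × 6.79/1359.13 ≈ 7.5 m/s.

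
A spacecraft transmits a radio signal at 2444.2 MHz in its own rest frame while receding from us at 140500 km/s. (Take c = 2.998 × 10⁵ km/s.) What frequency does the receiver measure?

1470.2 MHz

β = v/c = 140500/299800 = 0.4686.
Relativistic Doppler for frequency: f' = f₀ · √((1 − β)/(1 + β)).
f' = 2444.2 × √(0.5314/1.4686) = 2444.2 × 0.60150 ≈ 1470.2 MHz.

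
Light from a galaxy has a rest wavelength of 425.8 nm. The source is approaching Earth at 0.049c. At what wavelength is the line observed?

Relativistic Doppler for wavelength: λ' = λ₀ · √((1 − β)/(1 + β)).
λ' = 425.8 × √(0.9510/1.0490) = 425.8 × 0.95214 ≈ 405.4 nm.

405.4 nm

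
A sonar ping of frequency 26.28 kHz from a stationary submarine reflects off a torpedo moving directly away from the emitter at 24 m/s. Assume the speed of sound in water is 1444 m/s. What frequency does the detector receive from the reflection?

At the torpedo (a moving observer), f₁ = f₀ · (v − u)/v = 26.28 × 1420/1444 ≈ 25.8 kHz.
The reflection then acts as a moving source: f₂ = f₁ · v/(v + u) ≈ 25.4 kHz.

25.4 kHz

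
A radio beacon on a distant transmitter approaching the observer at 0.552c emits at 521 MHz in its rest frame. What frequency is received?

969.7 MHz

Relativistic Doppler for frequency: f' = f₀ · √((1 + β)/(1 − β)).
f' = 521 × √(1.5520/0.4480) = 521 × 1.86126 ≈ 969.7 MHz.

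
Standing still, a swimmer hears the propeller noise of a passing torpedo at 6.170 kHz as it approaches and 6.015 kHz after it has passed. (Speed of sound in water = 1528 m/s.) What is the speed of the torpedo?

19.4 m/s

f₁/f₂ = (v + v_s)/(v − v_s), so v_s = v · (f₁ − f₂)/(f₁ + f₂).
v_s = 1528 × (6.170 − 6.015)/(6.170 + 6.015) = 1528 × 0.155/12.185 ≈ 19.4 m/s.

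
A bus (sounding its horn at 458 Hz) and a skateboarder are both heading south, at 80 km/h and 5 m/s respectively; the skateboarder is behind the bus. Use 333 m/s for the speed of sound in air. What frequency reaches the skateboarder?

436 Hz

80 km/h = 22.22 m/s.
The skateboarder is behind, so the bus is moving away from it while the skateboarder is moving toward the bus.
Both move, so f' = f · (v + v_o)/(v + v_s).
f' = 458 × (333 + 5)/(333 + 22.22) = 458 × 338/355.22 ≈ 436 Hz.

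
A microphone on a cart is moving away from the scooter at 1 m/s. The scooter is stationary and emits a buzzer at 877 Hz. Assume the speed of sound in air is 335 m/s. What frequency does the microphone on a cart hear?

Moving observer, stationary source: f' = f · (v − v_o)/v.
f' = 877 × (335 − 1)/335 = 877 × 334/335 ≈ 874 Hz.

874 Hz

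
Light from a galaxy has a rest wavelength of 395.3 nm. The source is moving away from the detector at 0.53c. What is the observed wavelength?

Relativistic Doppler for wavelength: λ' = λ₀ · √((1 + β)/(1 − β)).
λ' = 395.3 × √(1.5300/0.4700) = 395.3 × 1.80425 ≈ 713.2 nm.

713.2 nm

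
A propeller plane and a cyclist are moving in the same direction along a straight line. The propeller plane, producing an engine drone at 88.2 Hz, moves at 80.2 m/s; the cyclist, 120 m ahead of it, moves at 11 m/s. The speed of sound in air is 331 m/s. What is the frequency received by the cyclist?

The cyclist is ahead, so the propeller plane is moving toward it while the cyclist is moving away from the propeller plane.
General Doppler shift: f' = f · (v − v_o)/(v − v_s).
f' = 88.2 × (331 − 11)/(331 − 80.2) = 88.2 × 320/250.8 ≈ 113 Hz.

113 Hz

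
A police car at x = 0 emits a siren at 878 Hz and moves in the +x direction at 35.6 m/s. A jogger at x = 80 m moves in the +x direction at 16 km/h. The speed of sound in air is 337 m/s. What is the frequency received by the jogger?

969 Hz

16 km/h = 4.444 m/s.
The observer lies on the +x side, so the source is heading toward the observer and the observer is heading away from the source.
With source approaching and observer receding, f' = f · (v − v_o)/(v − v_s).
f' = 878 × (337 − 4.444)/(337 − 35.6) = 878 × 332.56/301.4 ≈ 969 Hz.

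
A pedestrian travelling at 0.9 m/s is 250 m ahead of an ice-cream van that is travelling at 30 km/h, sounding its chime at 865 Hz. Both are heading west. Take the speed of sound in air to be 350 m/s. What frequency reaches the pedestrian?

884 Hz

30 km/h = 8.333 m/s.
The pedestrian is ahead, so the ice-cream van is moving toward it while the pedestrian is moving away from the ice-cream van.
General Doppler shift: f' = f · (v − v_o)/(v − v_s).
f' = 865 × (350 − 0.9)/(350 − 8.333) = 865 × 349.1/341.67 ≈ 884 Hz.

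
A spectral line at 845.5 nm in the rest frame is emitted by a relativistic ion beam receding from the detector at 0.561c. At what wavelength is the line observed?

1594.3 nm

Relativistic Doppler for wavelength: λ' = λ₀ · √((1 + β)/(1 − β)).
λ' = 845.5 × √(1.5610/0.4390) = 845.5 × 1.88569 ≈ 1594.3 nm.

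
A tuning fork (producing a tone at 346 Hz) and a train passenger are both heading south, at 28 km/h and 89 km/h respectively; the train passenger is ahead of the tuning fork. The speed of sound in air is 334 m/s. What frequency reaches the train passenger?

328 Hz

28 km/h = 7.778 m/s; 89 km/h = 24.72 m/s.
The train passenger is ahead, so the tuning fork is moving toward it while the train passenger is moving away from the tuning fork.
With source approaching and observer receding, f' = f · (v − v_o)/(v − v_s).
f' = 346 × (334 − 24.72)/(334 − 7.778) = 346 × 309.28/326.22 ≈ 328 Hz.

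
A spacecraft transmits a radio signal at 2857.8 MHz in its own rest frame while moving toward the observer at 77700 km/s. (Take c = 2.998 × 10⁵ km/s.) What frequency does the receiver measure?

β = v/c = 77700/299800 = 0.2592.
Relativistic Doppler for frequency: f' = f₀ · √((1 + β)/(1 − β)).
f' = 2857.8 × √(1.2592/0.7408) = 2857.8 × 1.30372 ≈ 3725.8 MHz.

3725.8 MHz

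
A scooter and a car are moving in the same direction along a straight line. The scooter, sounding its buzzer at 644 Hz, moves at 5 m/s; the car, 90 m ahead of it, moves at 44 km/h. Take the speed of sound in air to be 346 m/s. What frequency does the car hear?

630 Hz

44 km/h = 12.22 m/s.
The car is ahead, so the scooter is moving toward it while the car is moving away from the scooter.
General Doppler shift: f' = f · (v − v_o)/(v − v_s).
f' = 644 × (346 − 12.22)/(346 − 5) = 644 × 333.78/341 ≈ 630 Hz.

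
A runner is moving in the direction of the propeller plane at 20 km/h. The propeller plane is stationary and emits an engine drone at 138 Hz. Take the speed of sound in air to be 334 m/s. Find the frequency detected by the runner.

140 Hz

20 km/h = 5.556 m/s.
Moving observer, stationary source: f' = f · (v + v_o)/v.
f' = 138 × (334 + 5.556)/334 = 138 × 339.56/334 ≈ 140 Hz.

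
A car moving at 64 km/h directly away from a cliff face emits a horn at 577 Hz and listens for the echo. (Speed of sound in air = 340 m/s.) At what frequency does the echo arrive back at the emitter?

64 km/h = 17.78 m/s.
The cliff face receives the sound from a moving source: f₁ = f₀ · v/(v + v_e) = 577 × 340/357.78 ≈ 548 Hz.
On the return leg the car is a moving observer: f₂ = f₁ · (v − v_e)/v = 548 × 322.22/340 ≈ 520 Hz.

520 Hz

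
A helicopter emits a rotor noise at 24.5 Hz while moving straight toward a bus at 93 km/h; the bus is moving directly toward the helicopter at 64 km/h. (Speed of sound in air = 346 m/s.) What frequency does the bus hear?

27.8 Hz

93 km/h = 25.83 m/s; 64 km/h = 17.78 m/s.
General Doppler shift: f' = f · (v + v_o)/(v − v_s).
f' = 24.5 × (346 + 17.78)/(346 − 25.83) = 24.5 × 363.78/320.17 ≈ 27.8 Hz.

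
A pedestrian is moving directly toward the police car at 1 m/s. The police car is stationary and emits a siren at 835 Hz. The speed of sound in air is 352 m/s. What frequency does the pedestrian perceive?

837 Hz

Moving observer, stationary source: f' = f · (v + v_o)/v.
f' = 835 × (352 + 1)/352 = 835 × 353/352 ≈ 837 Hz.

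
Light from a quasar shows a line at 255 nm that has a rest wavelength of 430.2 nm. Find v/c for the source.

λ'/λ₀ = 0.5927 < 1 (blueshift), so the source is approaching.
λ'/λ₀ = √((1 − β)/(1 + β)) for an approaching source ⇒ β = (1 − r²)/(1 + r²) with r = λ'/λ₀.
β = (1 − 0.3513)/(1 + 0.3513) ≈ 0.480.

0.480c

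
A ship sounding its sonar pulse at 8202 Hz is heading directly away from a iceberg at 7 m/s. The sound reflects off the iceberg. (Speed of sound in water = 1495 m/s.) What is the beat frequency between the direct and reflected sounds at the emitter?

76 Hz

The iceberg receives the sound from a moving source: f₁ = f₀ · v/(v + v_e) = 8202 × 1495/1502 ≈ 8163.8 Hz.
On the return leg the ship is a moving observer: f₂ = f₁ · (v − v_e)/v = 8163.8 × 1488/1495 ≈ 8125.5 Hz.
Beat against the emitted tone: |f₂ − f₀| = 2v_e·f₀/(v + v_e) = 2 × 7 × 8202/1502 ≈ 76 Hz.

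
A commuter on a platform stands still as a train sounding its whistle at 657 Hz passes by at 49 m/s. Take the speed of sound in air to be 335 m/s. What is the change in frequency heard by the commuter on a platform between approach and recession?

Approaching: f₁ = f · v/(v − v_s) = 657 × 335/286 ≈ 770 Hz.
Receding: f₂ = f · v/(v + v_s) = 657 × 335/384 ≈ 573 Hz.
Drop: f₁ − f₂ = 2f·v·v_s/(v² − v_s²) = 2 × 657 × 335 × 49/(335² − 49²) ≈ 196 Hz.

196 Hz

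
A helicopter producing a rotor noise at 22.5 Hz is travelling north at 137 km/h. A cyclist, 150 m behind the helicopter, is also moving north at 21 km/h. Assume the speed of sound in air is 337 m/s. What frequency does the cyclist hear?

137 km/h = 38.06 m/s; 21 km/h = 5.833 m/s.
The cyclist is behind, so the helicopter is moving away from it while the cyclist is moving toward the helicopter.
Both move, so f' = f · (v + v_o)/(v + v_s).
f' = 22.5 × (337 + 5.833)/(337 + 38.06) = 22.5 × 342.83/375.06 ≈ 20.6 Hz.

20.6 Hz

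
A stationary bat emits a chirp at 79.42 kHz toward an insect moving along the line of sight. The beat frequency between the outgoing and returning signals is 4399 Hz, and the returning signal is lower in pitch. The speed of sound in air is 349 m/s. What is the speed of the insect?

9.9 m/s

Double Doppler shift off a moving reflector: f₂ = f₀ · (v + u)/(v − u) (u > 0 toward emitter).
Returning signal is lower, so f₂ = f₀ − Δf = 79420 − 4399 = 75021 Hz.
Rearranging, u = v · (f₂ − f₀)/(f₂ + f₀) = 349 × -4399/154441 ≈ -9.9 m/s.
So the insect is moving at 9.9 m/s away from the emitter.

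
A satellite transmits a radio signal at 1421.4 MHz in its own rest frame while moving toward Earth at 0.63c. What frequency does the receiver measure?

Relativistic Doppler for frequency: f' = f₀ · √((1 + β)/(1 − β)).
f' = 1421.4 × √(1.6300/0.3700) = 1421.4 × 2.09891 ≈ 2983.4 MHz.

2983.4 MHz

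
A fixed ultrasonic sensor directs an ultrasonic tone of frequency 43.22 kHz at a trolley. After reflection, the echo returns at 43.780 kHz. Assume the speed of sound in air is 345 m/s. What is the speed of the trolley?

Double Doppler shift off a moving reflector: f₂ = f₀ · (v + u)/(v − u) (u > 0 toward emitter).
Rearranging, u = v · (f₂ − f₀)/(f₂ + f₀) = 345 × 0.560/87.000 ≈ 2.22 m/s.
So the trolley is moving at 2.22 m/s toward the emitter.

2.22 m/s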